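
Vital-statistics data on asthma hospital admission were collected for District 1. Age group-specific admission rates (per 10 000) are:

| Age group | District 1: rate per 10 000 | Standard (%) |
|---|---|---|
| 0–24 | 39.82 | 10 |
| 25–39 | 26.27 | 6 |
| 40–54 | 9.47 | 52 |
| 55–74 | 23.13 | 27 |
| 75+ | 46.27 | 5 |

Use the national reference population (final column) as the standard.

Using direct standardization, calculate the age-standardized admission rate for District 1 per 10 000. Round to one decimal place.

Standard weights: 0.10, 0.06, 0.52, 0.27, 0.05.
Standardized rate: 0.1000×39.82 + 0.0600×26.27 + 0.5200×9.47 + 0.2700×23.13 + 0.0500×46.27 = 19.0412 per 10 000.

19.0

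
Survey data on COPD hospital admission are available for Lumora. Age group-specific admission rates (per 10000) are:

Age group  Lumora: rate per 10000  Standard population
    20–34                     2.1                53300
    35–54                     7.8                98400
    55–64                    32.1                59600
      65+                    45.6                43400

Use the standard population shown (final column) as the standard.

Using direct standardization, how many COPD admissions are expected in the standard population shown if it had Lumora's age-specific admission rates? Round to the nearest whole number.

Expected COPD admissions = Σ (standard pop × age-specific rate ÷ 10000)
= 53300×2.1/10000 + 98400×7.8/10000 + 59600×32.1/10000 + 43400×45.6/10000
= 11.19 + 76.75 + 191.32 + 197.90 = 477.17.

477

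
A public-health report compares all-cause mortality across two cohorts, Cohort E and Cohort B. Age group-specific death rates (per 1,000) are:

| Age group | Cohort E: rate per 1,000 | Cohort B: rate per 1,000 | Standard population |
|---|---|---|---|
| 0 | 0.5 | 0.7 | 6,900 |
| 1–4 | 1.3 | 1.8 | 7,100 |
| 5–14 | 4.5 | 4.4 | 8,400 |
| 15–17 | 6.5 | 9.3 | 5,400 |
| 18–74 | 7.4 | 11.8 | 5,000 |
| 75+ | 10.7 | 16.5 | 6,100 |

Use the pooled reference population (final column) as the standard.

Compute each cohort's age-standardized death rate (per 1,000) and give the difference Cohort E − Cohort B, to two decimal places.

Standard total = 38,900; weights = 0.1774, 0.1825, 0.2159, 0.1388, 0.1285, 0.1568.
Cohort E: 0.1774×0.5 + 0.1825×1.3 + 0.2159×4.5 + 0.1388×6.5 + 0.1285×7.4 + 0.1568×10.7 = 4.8290 per 1,000.
Cohort B: 0.1774×0.7 + 0.1825×1.8 + 0.2159×4.4 + 0.1388×9.3 + 0.1285×11.8 + 0.1568×16.5 = 6.7979 per 1,000.
Difference = 4.8290 − 6.7979 = -1.9689.

-1.97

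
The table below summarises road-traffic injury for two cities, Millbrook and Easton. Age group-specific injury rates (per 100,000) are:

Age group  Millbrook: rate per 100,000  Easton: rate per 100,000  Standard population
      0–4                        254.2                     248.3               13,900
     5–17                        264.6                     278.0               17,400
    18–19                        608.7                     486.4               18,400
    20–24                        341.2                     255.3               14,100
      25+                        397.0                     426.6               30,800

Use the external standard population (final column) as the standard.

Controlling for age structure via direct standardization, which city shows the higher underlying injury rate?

Standard total = 94,600; weights = 0.1469, 0.1839, 0.1945, 0.1490, 0.3256.
Millbrook: 0.1469×254.2 + 0.1839×264.6 + 0.1945×608.7 + 0.1490×341.2 + 0.3256×397.0 = 384.5245 per 100,000.
Easton: 0.1469×248.3 + 0.1839×278.0 + 0.1945×486.4 + 0.1490×255.3 + 0.3256×426.6 = 359.1685 per 100,000.

Millbrook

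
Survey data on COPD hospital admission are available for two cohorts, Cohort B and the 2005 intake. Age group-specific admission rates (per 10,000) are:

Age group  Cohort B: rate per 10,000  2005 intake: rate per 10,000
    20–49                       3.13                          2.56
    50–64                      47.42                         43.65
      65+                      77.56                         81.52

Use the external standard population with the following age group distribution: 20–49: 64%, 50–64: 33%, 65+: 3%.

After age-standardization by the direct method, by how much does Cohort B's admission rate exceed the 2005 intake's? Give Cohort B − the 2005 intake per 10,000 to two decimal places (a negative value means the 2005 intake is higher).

Standard weights: 0.64, 0.33, 0.03.
Cohort B: 0.6400×3.13 + 0.3300×47.42 + 0.0300×77.56 = 19.9786 per 10,000.
The 2005 intake: 0.6400×2.56 + 0.3300×43.65 + 0.0300×81.52 = 18.4885 per 10,000.
Difference = 19.9786 − 18.4885 = 1.4901.

1.49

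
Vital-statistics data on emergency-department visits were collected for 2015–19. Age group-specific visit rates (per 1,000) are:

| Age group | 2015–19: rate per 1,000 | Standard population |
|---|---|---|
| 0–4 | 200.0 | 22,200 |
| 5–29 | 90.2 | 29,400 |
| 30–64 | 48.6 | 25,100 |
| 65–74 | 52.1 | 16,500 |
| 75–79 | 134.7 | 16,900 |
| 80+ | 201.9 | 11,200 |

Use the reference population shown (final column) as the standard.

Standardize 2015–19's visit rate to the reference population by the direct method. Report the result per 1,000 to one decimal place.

113.0

Standard total = 121,300; weights = 0.1830, 0.2424, 0.2069, 0.1360, 0.1393, 0.0923.
Standardized rate: 0.1830×200.0 + 0.2424×90.2 + 0.2069×48.6 + 0.1360×52.1 + 0.1393×134.7 + 0.0923×201.9 = 113.0181 per 1,000.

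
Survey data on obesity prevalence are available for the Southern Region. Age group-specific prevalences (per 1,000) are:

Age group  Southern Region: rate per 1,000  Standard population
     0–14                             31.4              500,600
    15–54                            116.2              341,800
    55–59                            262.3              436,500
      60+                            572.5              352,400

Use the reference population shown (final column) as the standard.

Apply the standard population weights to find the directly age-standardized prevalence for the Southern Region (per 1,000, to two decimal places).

Standard total = 1,631,300; weights = 0.3069, 0.2095, 0.2676, 0.2160.
Standardized rate: 0.3069×31.4 + 0.2095×116.2 + 0.2676×262.3 + 0.2160×572.5 = 227.8422 per 1,000.

227.84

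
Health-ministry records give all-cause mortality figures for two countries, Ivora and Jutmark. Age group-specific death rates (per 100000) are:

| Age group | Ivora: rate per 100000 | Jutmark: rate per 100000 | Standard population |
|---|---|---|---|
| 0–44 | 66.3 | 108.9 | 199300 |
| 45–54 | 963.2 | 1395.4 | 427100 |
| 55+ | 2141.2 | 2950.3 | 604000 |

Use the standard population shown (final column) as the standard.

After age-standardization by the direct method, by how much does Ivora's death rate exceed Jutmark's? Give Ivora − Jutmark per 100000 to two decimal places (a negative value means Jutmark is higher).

Standard total = 1230400; weights = 0.1620, 0.3471, 0.4909.
Ivora: 0.1620×66.3 + 0.3471×963.2 + 0.4909×2141.2 = 1396.1973 per 100000.
Jutmark: 0.1620×108.9 + 0.3471×1395.4 + 0.4909×2950.3 = 1950.3091 per 100000.
Difference = 1396.1973 − 1950.3091 = -554.1118.

-554.11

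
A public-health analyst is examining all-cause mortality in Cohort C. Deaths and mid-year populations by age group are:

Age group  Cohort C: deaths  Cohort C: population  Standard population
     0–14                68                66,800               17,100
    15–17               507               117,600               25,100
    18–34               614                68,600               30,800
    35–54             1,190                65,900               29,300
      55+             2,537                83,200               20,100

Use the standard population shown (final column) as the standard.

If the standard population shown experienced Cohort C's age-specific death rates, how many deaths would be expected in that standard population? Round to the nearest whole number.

Age-specific rates per 100,000 for Cohort C: 101.80, 431.12, 895.04, 1805.77, 3049.28.
Expected deaths = Σ (standard pop × age-specific rate ÷ 100,000)
= 17,100×101.80/100,000 + 25,100×431.12/100,000 + 30,800×895.04/100,000 + 29,300×1805.77/100,000 + 20,100×3049.28/100,000
= 17.41 + 108.21 + 275.67 + 529.09 + 612.91 = 1543.29.

1543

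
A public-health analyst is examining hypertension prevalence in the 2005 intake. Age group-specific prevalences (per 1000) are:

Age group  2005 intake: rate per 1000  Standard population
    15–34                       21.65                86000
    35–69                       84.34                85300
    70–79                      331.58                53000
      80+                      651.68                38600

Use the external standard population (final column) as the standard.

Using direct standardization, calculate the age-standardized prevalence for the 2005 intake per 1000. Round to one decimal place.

Standard total = 262900; weights = 0.3271, 0.3245, 0.2016, 0.1468.
Standardized rate: 0.3271×21.65 + 0.3245×84.34 + 0.2016×331.58 + 0.1468×651.68 = 196.9749 per 1000.

197.0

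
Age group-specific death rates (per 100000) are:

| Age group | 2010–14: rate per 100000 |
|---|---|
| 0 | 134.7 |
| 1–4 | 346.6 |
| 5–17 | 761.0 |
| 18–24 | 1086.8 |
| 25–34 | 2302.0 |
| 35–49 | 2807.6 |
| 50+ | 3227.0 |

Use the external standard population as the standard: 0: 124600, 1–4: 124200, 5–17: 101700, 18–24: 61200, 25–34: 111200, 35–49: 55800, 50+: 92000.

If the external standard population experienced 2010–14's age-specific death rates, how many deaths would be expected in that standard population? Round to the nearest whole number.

9133

Expected deaths = Σ (standard pop × age-specific rate ÷ 100000)
= 124600×134.7/100000 + 124200×346.6/100000 + 101700×761.0/100000 + 61200×1086.8/100000 + 111200×2302.0/100000 + 55800×2807.6/100000 + 92000×3227.0/100000
= 167.84 + 430.48 + 773.94 + 665.12 + 2559.82 + 1566.64 + 2968.84 = 9132.68.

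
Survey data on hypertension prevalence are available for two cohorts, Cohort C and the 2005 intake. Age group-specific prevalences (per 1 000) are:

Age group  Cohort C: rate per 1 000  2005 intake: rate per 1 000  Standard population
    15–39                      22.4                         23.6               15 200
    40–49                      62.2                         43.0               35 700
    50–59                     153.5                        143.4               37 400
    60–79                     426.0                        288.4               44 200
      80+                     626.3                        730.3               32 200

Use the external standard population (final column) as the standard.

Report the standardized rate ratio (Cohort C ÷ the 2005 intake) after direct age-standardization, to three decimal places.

1.087

Standard total = 164 700; weights = 0.0923, 0.2168, 0.2271, 0.2684, 0.1955.
Cohort C: 0.0923×22.4 + 0.2168×62.2 + 0.2271×153.5 + 0.2684×426.0 + 0.1955×626.3 = 287.1766 per 1 000.
The 2005 intake: 0.0923×23.6 + 0.2168×43.0 + 0.2271×143.4 + 0.2684×288.4 + 0.1955×730.3 = 264.2375 per 1 000.
Ratio = 287.1766 ÷ 264.2375 = 1.08681.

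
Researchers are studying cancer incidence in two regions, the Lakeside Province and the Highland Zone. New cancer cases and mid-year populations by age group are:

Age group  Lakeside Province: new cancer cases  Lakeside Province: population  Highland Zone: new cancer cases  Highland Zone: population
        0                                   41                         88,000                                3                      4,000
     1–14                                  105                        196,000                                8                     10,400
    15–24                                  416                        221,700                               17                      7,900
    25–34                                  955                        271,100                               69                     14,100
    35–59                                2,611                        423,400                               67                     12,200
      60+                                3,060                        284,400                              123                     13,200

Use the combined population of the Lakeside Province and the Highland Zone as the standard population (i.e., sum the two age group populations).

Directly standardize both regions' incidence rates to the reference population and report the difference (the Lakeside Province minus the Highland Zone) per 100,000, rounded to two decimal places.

Age-specific rates per 100,000 for the Lakeside Province: 46.59, 53.57, 187.64, 352.27, 616.67, 1075.95.
For the Highland Zone: 75.00, 76.92, 215.19, 489.36, 549.18, 931.82.
Combined standard total = 1,546,400; weights = 0.0595, 0.1335, 0.1485, 0.1844, 0.2817, 0.1924.
The Lakeside Province: 0.0595×46.59 + 0.1335×53.57 + 0.1485×187.64 + 0.1844×352.27 + 0.2817×616.67 + 0.1924×1075.95 = 483.5223 per 100,000.
The Highland Zone: 0.0595×75.00 + 0.1335×76.92 + 0.1485×215.19 + 0.1844×489.36 + 0.2817×549.18 + 0.1924×931.82 = 470.9535 per 100,000.
Difference = 483.5223 − 470.9535 = 12.5687.

12.57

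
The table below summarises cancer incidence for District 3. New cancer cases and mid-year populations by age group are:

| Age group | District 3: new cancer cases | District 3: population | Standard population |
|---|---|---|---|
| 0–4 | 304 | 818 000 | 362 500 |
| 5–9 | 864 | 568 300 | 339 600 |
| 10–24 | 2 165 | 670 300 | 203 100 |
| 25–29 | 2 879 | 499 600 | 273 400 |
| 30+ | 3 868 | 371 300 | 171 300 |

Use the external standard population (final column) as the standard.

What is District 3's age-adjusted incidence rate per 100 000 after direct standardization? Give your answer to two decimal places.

345.73

Age-specific rates per 100 000 for District 3: 37.16, 152.03, 322.99, 576.26, 1041.75.
Standard total = 1 349 900; weights = 0.2685, 0.2516, 0.1505, 0.2025, 0.1269.
Standardized rate: 0.2685×37.16 + 0.2516×152.03 + 0.1505×322.99 + 0.2025×576.26 + 0.1269×1041.75 = 345.7308 per 100 000.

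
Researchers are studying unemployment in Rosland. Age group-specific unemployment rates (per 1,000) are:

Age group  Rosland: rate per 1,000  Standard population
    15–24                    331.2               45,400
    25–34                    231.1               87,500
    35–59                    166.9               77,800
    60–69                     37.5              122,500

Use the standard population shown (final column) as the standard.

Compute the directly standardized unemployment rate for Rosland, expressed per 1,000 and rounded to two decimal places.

Standard total = 333,200; weights = 0.1363, 0.2626, 0.2335, 0.3676.
Standardized rate: 0.1363×331.2 + 0.2626×231.1 + 0.2335×166.9 + 0.3676×37.5 = 158.5723 per 1,000.

158.57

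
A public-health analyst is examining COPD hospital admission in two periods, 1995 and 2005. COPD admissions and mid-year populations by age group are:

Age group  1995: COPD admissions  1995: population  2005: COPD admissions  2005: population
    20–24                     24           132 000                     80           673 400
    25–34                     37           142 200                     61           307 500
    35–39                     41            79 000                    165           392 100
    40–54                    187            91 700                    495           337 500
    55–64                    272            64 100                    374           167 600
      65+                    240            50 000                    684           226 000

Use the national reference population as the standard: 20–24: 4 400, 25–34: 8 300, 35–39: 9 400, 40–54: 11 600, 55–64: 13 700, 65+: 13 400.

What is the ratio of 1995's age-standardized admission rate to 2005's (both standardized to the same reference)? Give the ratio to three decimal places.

Age-specific rates per 10 000 for 1995: 1.82, 2.60, 5.19, 20.39, 42.43, 48.00.
For 2005: 1.19, 1.98, 4.21, 14.67, 22.32, 30.27.
Standard total = 60 800; weights = 0.0724, 0.1365, 0.1546, 0.1908, 0.2253, 0.2204.
1995: 0.0724×1.82 + 0.1365×2.60 + 0.1546×5.19 + 0.1908×20.39 + 0.2253×42.43 + 0.2204×48.00 = 25.3203 per 10 000.
2005: 0.0724×1.19 + 0.1365×1.98 + 0.1546×4.21 + 0.1908×14.67 + 0.2253×22.32 + 0.2204×30.27 = 15.5042 per 10 000.
Ratio = 25.3203 ÷ 15.5042 = 1.63313.

1.633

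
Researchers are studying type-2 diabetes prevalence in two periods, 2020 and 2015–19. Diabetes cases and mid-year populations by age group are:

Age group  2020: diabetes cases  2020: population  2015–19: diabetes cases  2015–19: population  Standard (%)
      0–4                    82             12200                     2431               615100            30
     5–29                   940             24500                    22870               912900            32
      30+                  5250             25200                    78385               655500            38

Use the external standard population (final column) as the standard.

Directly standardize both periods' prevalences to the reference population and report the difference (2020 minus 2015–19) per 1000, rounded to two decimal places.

38.82

Age-specific rates per 1000 for 2020: 6.721, 38.367, 208.333.
For 2015–19: 3.952, 25.052, 119.580.
Standard weights: 0.30, 0.32, 0.38.
2020: 0.3000×6.721 + 0.3200×38.367 + 0.3800×208.333 = 93.4606 per 1000.
2015–19: 0.3000×3.952 + 0.3200×25.052 + 0.3800×119.580 = 54.6429 per 1000.
Difference = 93.4606 − 54.6429 = 38.8177.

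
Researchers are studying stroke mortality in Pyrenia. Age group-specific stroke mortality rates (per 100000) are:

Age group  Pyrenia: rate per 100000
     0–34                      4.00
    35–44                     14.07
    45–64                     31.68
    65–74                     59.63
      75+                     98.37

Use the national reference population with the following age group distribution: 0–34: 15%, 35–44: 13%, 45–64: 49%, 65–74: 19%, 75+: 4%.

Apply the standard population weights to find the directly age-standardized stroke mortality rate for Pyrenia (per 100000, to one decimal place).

Standard weights: 0.15, 0.13, 0.49, 0.19, 0.04.
Standardized rate: 0.1500×4.00 + 0.1300×14.07 + 0.4900×31.68 + 0.1900×59.63 + 0.0400×98.37 = 33.2168 per 100000.

33.2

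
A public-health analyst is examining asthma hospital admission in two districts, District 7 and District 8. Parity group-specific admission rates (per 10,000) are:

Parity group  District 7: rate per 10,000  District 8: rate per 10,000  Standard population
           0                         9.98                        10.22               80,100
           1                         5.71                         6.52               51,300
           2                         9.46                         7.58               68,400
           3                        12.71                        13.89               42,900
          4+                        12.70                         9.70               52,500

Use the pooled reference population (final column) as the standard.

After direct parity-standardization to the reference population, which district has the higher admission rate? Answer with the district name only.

Standard total = 295,200; weights = 0.2713, 0.1738, 0.2317, 0.1453, 0.1778.
District 7: 0.2713×9.98 + 0.1738×5.71 + 0.2317×9.46 + 0.1453×12.71 + 0.1778×12.70 = 9.9979 per 10,000.
District 8: 0.2713×10.22 + 0.1738×6.52 + 0.2317×7.58 + 0.1453×13.89 + 0.1778×9.70 = 9.4062 per 10,000.

District 7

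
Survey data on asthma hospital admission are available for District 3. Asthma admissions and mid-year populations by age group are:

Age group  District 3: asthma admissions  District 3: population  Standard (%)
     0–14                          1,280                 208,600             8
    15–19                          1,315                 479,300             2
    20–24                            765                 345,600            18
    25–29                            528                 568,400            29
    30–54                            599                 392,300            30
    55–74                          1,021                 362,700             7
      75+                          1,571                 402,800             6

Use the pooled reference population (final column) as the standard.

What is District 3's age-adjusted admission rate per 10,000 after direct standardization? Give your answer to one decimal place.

Age-specific rates per 10,000 for District 3: 61.36, 27.44, 22.14, 9.29, 15.27, 28.15, 39.00.
Standard weights: 0.08, 0.02, 0.18, 0.29, 0.30, 0.07, 0.06.
Standardized rate: 0.0800×61.36 + 0.0200×27.44 + 0.1800×22.14 + 0.2900×9.29 + 0.3000×15.27 + 0.0700×28.15 + 0.0600×39.00 = 21.0272 per 10,000.

21.0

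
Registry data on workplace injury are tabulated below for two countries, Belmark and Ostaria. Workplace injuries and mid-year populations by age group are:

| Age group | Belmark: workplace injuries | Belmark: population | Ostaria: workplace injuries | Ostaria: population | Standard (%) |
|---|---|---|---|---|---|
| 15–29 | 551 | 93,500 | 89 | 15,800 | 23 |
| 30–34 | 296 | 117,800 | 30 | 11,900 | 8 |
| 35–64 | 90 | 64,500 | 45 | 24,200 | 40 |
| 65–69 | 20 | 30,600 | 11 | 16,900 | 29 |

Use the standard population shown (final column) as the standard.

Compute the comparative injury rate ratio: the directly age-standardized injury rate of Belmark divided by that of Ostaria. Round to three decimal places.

0.948

Age-specific rates per 10,000 for Belmark: 58.93, 25.13, 13.95, 6.54.
For Ostaria: 56.33, 25.21, 18.60, 6.51.
Standard weights: 0.23, 0.08, 0.40, 0.29.
Belmark: 0.2300×58.93 + 0.0800×25.13 + 0.4000×13.95 + 0.2900×6.54 = 23.0410 per 10,000.
Ostaria: 0.2300×56.33 + 0.0800×25.21 + 0.4000×18.60 + 0.2900×6.51 = 24.2981 per 10,000.
Ratio = 23.0410 ÷ 24.2981 = 0.94826.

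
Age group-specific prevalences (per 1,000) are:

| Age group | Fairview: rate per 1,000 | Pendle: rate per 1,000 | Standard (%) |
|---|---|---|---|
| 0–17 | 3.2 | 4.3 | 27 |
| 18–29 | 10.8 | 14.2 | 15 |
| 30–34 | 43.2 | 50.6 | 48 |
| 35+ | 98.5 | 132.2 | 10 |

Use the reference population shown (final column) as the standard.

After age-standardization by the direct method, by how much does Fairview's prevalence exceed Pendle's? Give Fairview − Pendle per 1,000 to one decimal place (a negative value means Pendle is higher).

Standard weights: 0.27, 0.15, 0.48, 0.10.
Fairview: 0.2700×3.2 + 0.1500×10.8 + 0.4800×43.2 + 0.1000×98.5 = 33.0700 per 1,000.
Pendle: 0.2700×4.3 + 0.1500×14.2 + 0.4800×50.6 + 0.1000×132.2 = 40.7990 per 1,000.
Difference = 33.0700 − 40.7990 = -7.7290.

-7.7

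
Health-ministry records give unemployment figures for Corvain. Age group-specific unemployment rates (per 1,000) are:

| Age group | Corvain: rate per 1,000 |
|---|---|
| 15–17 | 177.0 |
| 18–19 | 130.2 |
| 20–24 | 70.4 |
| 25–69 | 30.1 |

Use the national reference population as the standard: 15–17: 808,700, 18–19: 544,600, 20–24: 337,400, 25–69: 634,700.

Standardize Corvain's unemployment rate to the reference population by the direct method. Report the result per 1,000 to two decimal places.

110.48

Standard total = 2,325,400; weights = 0.3478, 0.2342, 0.1451, 0.2729.
Standardized rate: 0.3478×177.0 + 0.2342×130.2 + 0.1451×70.4 + 0.2729×30.1 = 110.4774 per 1,000.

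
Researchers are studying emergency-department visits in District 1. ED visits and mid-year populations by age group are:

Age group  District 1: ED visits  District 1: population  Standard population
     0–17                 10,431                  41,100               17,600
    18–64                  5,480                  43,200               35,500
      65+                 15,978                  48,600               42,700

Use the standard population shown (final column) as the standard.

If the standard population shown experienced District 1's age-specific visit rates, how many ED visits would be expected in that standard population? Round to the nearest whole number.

Age-specific rates per 1,000 for District 1: 253.796, 126.852, 328.765.
Expected ED visits = Σ (standard pop × age-specific rate ÷ 1,000)
= 17,600×253.796/1,000 + 35,500×126.852/1,000 + 42,700×328.765/1,000
= 4466.80 + 4503.24 + 14038.28 = 23008.33.

23008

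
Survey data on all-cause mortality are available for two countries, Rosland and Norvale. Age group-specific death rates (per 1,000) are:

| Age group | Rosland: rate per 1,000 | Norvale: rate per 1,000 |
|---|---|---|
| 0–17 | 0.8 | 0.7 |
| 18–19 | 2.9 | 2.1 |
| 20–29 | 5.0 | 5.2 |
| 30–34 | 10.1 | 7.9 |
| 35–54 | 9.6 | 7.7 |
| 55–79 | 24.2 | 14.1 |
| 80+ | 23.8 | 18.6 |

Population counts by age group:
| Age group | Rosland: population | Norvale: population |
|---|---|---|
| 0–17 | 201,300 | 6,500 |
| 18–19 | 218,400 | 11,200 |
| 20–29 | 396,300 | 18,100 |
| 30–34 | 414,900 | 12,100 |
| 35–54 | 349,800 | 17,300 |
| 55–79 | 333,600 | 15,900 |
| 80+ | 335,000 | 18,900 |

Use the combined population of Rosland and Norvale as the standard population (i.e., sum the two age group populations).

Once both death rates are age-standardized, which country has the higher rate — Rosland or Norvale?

Combined standard total = 2,349,300; weights = 0.0885, 0.0977, 0.1764, 0.1818, 0.1563, 0.1488, 0.1506.
Rosland: 0.0885×0.8 + 0.0977×2.9 + 0.1764×5.0 + 0.1818×10.1 + 0.1563×9.6 + 0.1488×24.2 + 0.1506×23.8 = 11.7574 per 1,000.
Norvale: 0.0885×0.7 + 0.0977×2.1 + 0.1764×5.2 + 0.1818×7.9 + 0.1563×7.7 + 0.1488×14.1 + 0.1506×18.6 = 8.7230 per 1,000.

Rosland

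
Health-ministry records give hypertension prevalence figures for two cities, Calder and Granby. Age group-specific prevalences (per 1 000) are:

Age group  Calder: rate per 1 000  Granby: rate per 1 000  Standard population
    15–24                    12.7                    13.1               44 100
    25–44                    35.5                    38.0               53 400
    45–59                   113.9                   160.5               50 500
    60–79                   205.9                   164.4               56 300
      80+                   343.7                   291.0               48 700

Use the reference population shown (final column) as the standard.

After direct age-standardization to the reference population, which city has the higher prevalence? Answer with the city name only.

Calder

Standard total = 253 000; weights = 0.1743, 0.2111, 0.1996, 0.2225, 0.1925.
Calder: 0.1743×12.7 + 0.2111×35.5 + 0.1996×113.9 + 0.2225×205.9 + 0.1925×343.7 = 144.4193 per 1 000.
Granby: 0.1743×13.1 + 0.2111×38.0 + 0.1996×160.5 + 0.2225×164.4 + 0.1925×291.0 = 134.9391 per 1 000.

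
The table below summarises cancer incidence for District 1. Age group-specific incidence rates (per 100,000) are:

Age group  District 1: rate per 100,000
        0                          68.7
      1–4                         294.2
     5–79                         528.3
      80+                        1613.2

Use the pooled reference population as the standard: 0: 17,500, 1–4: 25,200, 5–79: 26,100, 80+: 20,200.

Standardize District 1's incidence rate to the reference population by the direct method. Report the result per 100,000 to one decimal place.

617.9

Standard total = 89,000; weights = 0.1966, 0.2831, 0.2933, 0.2270.
Standardized rate: 0.1966×68.7 + 0.2831×294.2 + 0.2933×528.3 + 0.2270×1613.2 = 617.8804 per 100,000.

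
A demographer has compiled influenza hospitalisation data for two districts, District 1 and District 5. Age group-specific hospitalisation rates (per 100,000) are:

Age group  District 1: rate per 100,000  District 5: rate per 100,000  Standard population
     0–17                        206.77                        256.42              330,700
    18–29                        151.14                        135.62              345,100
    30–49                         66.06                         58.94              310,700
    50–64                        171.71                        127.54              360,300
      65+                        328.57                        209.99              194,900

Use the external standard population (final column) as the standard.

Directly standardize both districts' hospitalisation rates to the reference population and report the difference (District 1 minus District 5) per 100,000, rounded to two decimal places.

19.57

Standard total = 1,541,700; weights = 0.2145, 0.2238, 0.2015, 0.2337, 0.1264.
District 1: 0.2145×206.77 + 0.2238×151.14 + 0.2015×66.06 + 0.2337×171.71 + 0.1264×328.57 = 173.1644 per 100,000.
District 5: 0.2145×256.42 + 0.2238×135.62 + 0.2015×58.94 + 0.2337×127.54 + 0.1264×209.99 = 153.5921 per 100,000.
Difference = 173.1644 − 153.5921 = 19.5723.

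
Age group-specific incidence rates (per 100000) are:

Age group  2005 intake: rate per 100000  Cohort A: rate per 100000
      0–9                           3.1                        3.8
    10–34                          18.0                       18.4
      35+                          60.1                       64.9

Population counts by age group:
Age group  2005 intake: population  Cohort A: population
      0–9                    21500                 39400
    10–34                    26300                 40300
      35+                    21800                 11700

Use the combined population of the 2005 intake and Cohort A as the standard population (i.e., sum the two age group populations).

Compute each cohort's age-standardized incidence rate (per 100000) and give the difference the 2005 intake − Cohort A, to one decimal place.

-1.4

Combined standard total = 161000; weights = 0.3783, 0.4137, 0.2081.
The 2005 intake: 0.3783×3.1 + 0.4137×18.0 + 0.2081×60.1 = 21.1239 per 100000.
Cohort A: 0.3783×3.8 + 0.4137×18.4 + 0.2081×64.9 = 22.5529 per 100000.
Difference = 21.1239 − 22.5529 = -1.4290.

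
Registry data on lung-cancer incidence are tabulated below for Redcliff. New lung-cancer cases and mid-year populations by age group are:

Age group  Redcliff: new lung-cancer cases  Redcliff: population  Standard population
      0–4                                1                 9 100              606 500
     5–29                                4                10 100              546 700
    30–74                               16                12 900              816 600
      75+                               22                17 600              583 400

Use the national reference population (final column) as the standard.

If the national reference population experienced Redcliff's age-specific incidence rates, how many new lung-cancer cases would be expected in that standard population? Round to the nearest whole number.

Age-specific rates per 100 000 for Redcliff: 10.99, 39.60, 124.03, 125.00.
Expected new lung-cancer cases = Σ (standard pop × age-specific rate ÷ 100 000)
= 606 500×10.99/100 000 + 546 700×39.60/100 000 + 816 600×124.03/100 000 + 583 400×125.00/100 000
= 66.65 + 216.51 + 1012.84 + 729.25 = 2025.25.

2025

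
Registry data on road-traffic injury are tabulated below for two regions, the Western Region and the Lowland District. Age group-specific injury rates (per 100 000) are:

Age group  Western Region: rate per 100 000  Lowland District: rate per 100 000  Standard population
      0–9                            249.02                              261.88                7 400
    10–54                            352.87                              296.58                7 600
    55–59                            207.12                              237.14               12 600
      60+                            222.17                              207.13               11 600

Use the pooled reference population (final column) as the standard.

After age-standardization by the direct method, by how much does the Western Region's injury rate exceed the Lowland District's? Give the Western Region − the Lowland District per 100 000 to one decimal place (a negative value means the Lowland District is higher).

Standard total = 39 200; weights = 0.1888, 0.1939, 0.3214, 0.2959.
The Western Region: 0.1888×249.02 + 0.1939×352.87 + 0.3214×207.12 + 0.2959×222.17 = 247.7409 per 100 000.
The Lowland District: 0.1888×261.88 + 0.1939×296.58 + 0.3214×237.14 + 0.2959×207.13 = 244.4539 per 100 000.
Difference = 247.7409 − 244.4539 = 3.2870.

3.3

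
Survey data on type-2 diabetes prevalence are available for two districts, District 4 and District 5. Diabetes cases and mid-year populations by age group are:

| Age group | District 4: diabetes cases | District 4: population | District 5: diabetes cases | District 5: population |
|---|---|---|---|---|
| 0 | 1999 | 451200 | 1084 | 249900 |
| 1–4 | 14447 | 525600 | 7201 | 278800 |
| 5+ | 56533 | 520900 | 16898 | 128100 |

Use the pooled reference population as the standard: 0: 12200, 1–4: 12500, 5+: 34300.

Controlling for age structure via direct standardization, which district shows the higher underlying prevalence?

Age-specific rates per 1000 for District 4: 4.430, 27.487, 108.529.
For District 5: 4.338, 25.829, 131.913.
Standard total = 59000; weights = 0.2068, 0.2119, 0.5814.
District 4: 0.2068×4.430 + 0.2119×27.487 + 0.5814×108.529 = 69.8338 per 1000.
District 5: 0.2068×4.338 + 0.2119×25.829 + 0.5814×131.913 = 83.0573 per 1000.
The crude rates (48.73 vs 38.34) would put District 4 higher, but that reflects its age composition; once standardized to a common age structure, District 5 has the higher underlying rate.

District 5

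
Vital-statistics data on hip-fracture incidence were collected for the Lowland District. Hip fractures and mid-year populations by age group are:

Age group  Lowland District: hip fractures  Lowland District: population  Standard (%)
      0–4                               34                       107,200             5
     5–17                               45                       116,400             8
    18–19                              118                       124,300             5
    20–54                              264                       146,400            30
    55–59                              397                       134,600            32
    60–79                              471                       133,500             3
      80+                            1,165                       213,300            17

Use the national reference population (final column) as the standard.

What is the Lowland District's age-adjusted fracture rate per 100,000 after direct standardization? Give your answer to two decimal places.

Age-specific rates per 100,000 for the Lowland District: 31.72, 38.66, 94.93, 180.33, 294.95, 352.81, 546.18.
Standard weights: 0.05, 0.08, 0.05, 0.30, 0.32, 0.03, 0.17.
Standardized rate: 0.0500×31.72 + 0.0800×38.66 + 0.0500×94.93 + 0.3000×180.33 + 0.3200×294.95 + 0.0300×352.81 + 0.1700×546.18 = 261.3416 per 100,000.

261.34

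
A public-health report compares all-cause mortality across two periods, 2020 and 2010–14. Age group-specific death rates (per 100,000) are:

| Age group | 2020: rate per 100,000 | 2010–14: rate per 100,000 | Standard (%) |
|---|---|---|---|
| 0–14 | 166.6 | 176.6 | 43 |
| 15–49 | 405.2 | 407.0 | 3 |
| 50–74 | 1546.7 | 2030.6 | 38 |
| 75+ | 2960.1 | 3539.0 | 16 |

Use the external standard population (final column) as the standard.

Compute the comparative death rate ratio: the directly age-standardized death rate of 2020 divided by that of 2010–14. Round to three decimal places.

0.803

Standard weights: 0.43, 0.03, 0.38, 0.16.
2020: 0.4300×166.6 + 0.0300×405.2 + 0.3800×1546.7 + 0.1600×2960.1 = 1145.1560 per 100,000.
2010–14: 0.4300×176.6 + 0.0300×407.0 + 0.3800×2030.6 + 0.1600×3539.0 = 1426.0160 per 100,000.
Ratio = 1145.1560 ÷ 1426.0160 = 0.80305.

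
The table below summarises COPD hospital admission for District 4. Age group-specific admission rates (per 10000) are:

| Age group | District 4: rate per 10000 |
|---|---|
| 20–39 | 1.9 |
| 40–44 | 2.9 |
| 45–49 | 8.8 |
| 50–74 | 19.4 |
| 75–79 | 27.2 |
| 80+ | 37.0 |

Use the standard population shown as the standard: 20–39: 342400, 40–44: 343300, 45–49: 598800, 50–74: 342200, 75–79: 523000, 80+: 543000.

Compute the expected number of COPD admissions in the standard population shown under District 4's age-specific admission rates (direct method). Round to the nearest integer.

4787

Expected COPD admissions = Σ (standard pop × age-specific rate ÷ 10000)
= 342400×1.9/10000 + 343300×2.9/10000 + 598800×8.8/10000 + 342200×19.4/10000 + 523000×27.2/10000 + 543000×37.0/10000
= 65.06 + 99.56 + 526.94 + 663.87 + 1422.56 + 2009.10 = 4787.09.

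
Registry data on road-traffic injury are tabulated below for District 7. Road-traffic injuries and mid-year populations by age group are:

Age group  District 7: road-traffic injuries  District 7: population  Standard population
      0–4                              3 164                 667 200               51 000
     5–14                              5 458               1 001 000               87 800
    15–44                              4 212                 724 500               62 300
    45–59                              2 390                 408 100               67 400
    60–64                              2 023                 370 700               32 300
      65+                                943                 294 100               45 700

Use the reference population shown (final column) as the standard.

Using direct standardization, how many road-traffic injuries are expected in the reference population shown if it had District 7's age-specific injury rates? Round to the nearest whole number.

Age-specific rates per 100 000 for District 7: 474.22, 545.25, 581.37, 585.64, 545.72, 320.64.
Expected road-traffic injuries = Σ (standard pop × age-specific rate ÷ 100 000)
= 51 000×474.22/100 000 + 87 800×545.25/100 000 + 62 300×581.37/100 000 + 67 400×585.64/100 000 + 32 300×545.72/100 000 + 45 700×320.64/100 000
= 241.85 + 478.73 + 362.19 + 394.72 + 176.27 + 146.53 = 1800.30.

1800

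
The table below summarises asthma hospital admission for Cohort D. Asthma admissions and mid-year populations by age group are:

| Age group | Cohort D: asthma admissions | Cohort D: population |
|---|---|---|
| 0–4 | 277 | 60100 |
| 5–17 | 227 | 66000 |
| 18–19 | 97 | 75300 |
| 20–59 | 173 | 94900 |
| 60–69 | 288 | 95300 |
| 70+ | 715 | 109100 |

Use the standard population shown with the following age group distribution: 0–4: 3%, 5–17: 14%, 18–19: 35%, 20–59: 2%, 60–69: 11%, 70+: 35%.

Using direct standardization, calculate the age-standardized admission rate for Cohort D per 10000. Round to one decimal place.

37.3

Age-specific rates per 10000 for Cohort D: 46.09, 34.39, 12.88, 18.23, 30.22, 65.54.
Standard weights: 0.03, 0.14, 0.35, 0.02, 0.11, 0.35.
Standardized rate: 0.0300×46.09 + 0.1400×34.39 + 0.3500×12.88 + 0.0200×18.23 + 0.1100×30.22 + 0.3500×65.54 = 37.3330 per 10000.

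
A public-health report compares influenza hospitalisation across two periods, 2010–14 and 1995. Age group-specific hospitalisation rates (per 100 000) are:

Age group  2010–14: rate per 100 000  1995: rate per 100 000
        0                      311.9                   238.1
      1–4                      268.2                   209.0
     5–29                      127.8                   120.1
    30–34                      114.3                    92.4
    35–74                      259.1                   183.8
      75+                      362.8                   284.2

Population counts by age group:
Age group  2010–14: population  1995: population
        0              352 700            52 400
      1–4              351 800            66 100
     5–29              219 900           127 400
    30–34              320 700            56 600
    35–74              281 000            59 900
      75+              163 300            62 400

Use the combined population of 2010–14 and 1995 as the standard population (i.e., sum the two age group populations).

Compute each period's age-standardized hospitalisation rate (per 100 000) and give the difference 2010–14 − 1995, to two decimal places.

51.55

Combined standard total = 2 114 200; weights = 0.1916, 0.1977, 0.1643, 0.1785, 0.1612, 0.1068.
2010–14: 0.1916×311.9 + 0.1977×268.2 + 0.1643×127.8 + 0.1785×114.3 + 0.1612×259.1 + 0.1068×362.8 = 234.6764 per 100 000.
1995: 0.1916×238.1 + 0.1977×209.0 + 0.1643×120.1 + 0.1785×92.4 + 0.1612×183.8 + 0.1068×284.2 = 183.1284 per 100 000.
Difference = 234.6764 − 183.1284 = 51.5481.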